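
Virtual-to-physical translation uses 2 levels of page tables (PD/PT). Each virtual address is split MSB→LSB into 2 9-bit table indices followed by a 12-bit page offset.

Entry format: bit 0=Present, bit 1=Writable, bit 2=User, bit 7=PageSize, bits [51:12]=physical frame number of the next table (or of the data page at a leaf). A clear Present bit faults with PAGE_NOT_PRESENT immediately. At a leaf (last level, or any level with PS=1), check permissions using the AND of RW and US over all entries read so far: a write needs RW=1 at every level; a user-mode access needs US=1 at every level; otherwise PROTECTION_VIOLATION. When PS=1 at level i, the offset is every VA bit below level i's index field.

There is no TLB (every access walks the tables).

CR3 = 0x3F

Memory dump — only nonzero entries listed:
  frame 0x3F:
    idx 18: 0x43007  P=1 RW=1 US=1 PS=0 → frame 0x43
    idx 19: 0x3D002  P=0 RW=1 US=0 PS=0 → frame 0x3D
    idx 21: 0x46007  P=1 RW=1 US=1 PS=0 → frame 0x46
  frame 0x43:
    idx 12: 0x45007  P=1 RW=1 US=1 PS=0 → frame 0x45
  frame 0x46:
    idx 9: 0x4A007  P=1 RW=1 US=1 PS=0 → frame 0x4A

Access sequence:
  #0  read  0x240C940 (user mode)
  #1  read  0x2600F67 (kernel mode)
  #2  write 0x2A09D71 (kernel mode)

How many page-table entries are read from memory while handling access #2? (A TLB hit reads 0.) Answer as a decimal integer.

Walk each access:
#0 VA=0x240C940 (r,user):
  L0 @0x3F[18] → 0x43007  P=1,RW=1,US=1,PS=0
  L1 @0x43[12] → 0x45007  P=1,RW=1,US=1,PS=0
  ✓ 0x45940  — 2 lookups
#1 VA=0x2600F67 (r,kernel):
  L0 @0x3F[19] → 0x3D002  P=0,RW=1,US=0,PS=0
  ⇒ fault: PAGE_NOT_PRESENT  — 1 lookups
#2 VA=0x2A09D71 (w,kernel):
  L0 @0x3F[21] → 0x46007  P=1,RW=1,US=1,PS=0
  L1 @0x46[9] → 0x4A007  P=1,RW=1,US=1,PS=0
  ✓ 0x4AD71  — 2 lookups

Entries read for #2: 2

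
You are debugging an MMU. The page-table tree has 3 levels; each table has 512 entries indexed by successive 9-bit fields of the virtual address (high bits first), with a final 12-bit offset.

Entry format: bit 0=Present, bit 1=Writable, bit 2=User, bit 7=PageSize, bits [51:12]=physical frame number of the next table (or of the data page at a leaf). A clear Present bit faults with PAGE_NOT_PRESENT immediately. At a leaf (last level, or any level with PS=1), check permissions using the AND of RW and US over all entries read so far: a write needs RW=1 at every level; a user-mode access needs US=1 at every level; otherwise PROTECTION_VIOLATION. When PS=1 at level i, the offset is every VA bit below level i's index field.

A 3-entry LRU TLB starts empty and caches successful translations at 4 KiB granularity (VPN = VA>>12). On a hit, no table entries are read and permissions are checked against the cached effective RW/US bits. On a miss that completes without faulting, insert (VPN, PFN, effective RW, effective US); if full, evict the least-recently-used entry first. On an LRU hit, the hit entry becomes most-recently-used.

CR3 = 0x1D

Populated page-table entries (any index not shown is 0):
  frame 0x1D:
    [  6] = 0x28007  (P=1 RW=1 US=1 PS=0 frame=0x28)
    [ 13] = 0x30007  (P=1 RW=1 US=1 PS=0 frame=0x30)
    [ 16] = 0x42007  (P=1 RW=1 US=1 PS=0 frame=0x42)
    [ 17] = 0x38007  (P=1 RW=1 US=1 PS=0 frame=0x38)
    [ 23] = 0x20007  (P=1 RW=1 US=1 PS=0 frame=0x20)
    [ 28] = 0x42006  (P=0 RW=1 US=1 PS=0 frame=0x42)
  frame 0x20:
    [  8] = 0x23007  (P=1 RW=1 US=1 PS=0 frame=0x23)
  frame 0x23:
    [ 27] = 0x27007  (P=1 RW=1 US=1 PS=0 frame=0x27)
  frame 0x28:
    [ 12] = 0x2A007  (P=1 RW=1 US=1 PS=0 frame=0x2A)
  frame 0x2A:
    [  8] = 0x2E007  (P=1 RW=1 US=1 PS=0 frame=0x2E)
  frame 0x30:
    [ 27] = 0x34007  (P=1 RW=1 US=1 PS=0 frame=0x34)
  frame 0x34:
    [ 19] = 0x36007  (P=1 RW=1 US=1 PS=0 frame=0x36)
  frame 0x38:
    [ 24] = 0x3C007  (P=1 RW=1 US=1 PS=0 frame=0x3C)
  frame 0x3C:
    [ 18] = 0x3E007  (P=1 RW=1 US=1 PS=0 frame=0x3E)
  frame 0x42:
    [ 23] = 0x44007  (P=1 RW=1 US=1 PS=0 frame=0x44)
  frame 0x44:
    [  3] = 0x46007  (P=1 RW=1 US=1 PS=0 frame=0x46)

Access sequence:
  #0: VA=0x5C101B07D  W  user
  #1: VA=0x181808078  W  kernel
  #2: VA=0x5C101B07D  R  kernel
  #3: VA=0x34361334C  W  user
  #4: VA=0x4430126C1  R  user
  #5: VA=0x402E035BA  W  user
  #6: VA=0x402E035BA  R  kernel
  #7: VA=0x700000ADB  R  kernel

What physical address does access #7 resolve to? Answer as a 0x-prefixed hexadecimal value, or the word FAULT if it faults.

Trace:
#0 VA=0x5C101B07D (w,user):
  L0: frame=0x1D idx=23 entry=0x20007 [P=1 RW=1 US=1 PS=0]
  L1: frame=0x20 idx=8 entry=0x23007 [P=1 RW=1 US=1 PS=0]
  L2: frame=0x23 idx=27 entry=0x27007 [P=1 RW=1 US=1 PS=0]
  → PA=0x2707D  (3 entries read)
#1 VA=0x181808078 (w,kernel):
  L0: frame=0x1D idx=6 entry=0x28007 [P=1 RW=1 US=1 PS=0]
  L1: frame=0x28 idx=12 entry=0x2A007 [P=1 RW=1 US=1 PS=0]
  L2: frame=0x2A idx=8 entry=0x2E007 [P=1 RW=1 US=1 PS=0]
  → PA=0x2E078  (3 entries read)
#2 VA=0x5C101B07D (r,kernel):
  TLB hit vpn=0x5C101B → PA=0x2707D
#3 VA=0x34361334C (w,user):
  L0: frame=0x1D idx=13 entry=0x30007 [P=1 RW=1 US=1 PS=0]
  L1: frame=0x30 idx=27 entry=0x34007 [P=1 RW=1 US=1 PS=0]
  L2: frame=0x34 idx=19 entry=0x36007 [P=1 RW=1 US=1 PS=0]
  → PA=0x3634C  (3 entries read)
#4 VA=0x4430126C1 (r,user):
  L0: frame=0x1D idx=17 entry=0x38007 [P=1 RW=1 US=1 PS=0]
  L1: frame=0x38 idx=24 entry=0x3C007 [P=1 RW=1 US=1 PS=0]
  L2: frame=0x3C idx=18 entry=0x3E007 [P=1 RW=1 US=1 PS=0]
  → PA=0x3E6C1  (3 entries read)
#5 VA=0x402E035BA (w,user):
  L0: frame=0x1D idx=16 entry=0x42007 [P=1 RW=1 US=1 PS=0]
  L1: frame=0x42 idx=23 entry=0x44007 [P=1 RW=1 US=1 PS=0]
  L2: frame=0x44 idx=3 entry=0x46007 [P=1 RW=1 US=1 PS=0]
  → PA=0x465BA  (3 entries read)
#6 VA=0x402E035BA (r,kernel):
  TLB hit vpn=0x402E03 → PA=0x465BA
#7 VA=0x700000ADB (r,kernel):
  L0: frame=0x1D idx=28 entry=0x42006 [P=0 RW=1 US=1 PS=0]
  ⇒ fault: PAGE_NOT_PRESENT  — 1 lookups

Access #7 PA: FAULT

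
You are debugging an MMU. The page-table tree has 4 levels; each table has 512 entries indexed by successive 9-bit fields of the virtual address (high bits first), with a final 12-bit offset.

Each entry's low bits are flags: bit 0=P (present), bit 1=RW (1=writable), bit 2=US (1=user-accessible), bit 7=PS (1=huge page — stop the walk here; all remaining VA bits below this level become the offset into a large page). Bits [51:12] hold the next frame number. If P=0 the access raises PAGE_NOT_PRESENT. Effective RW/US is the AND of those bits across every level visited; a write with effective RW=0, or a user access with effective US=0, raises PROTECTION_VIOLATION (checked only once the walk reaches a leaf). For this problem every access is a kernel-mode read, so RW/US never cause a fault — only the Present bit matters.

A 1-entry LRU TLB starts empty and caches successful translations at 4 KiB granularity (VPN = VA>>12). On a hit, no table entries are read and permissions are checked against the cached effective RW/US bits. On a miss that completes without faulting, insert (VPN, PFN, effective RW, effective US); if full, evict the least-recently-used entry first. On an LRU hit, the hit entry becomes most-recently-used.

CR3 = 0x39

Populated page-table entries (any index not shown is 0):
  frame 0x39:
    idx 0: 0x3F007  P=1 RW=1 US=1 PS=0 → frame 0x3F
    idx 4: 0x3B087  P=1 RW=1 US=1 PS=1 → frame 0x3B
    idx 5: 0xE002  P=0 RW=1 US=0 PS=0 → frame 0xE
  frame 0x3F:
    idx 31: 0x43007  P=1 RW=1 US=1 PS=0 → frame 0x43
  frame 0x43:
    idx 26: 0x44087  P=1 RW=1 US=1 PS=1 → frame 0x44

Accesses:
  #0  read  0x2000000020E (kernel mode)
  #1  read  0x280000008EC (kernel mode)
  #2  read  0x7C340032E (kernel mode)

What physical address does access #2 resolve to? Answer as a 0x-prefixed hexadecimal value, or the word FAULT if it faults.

Per-access translation:
#0 VA=0x2000000020E (r,kernel):
  [0] read 0x39 idx=4: raw=0x3B087 flags P=1 W=1 U=1 S=1
  → PA=0x3B20E (huge @L0)  (1 entries read)
#1 VA=0x280000008EC (r,kernel):
  [0] read 0x39 idx=5: raw=0xE002 flags P=0 W=1 U=0 S=0
  ✗ PAGE_NOT_PRESENT  [1 reads]
#2 VA=0x7C340032E (r,kernel):
  [0] read 0x39 idx=0: raw=0x3F007 flags P=1 W=1 U=1 S=0
  [1] read 0x3F idx=31: raw=0x43007 flags P=1 W=1 U=1 S=0
  [2] read 0x43 idx=26: raw=0x44087 flags P=1 W=1 U=1 S=1
  → PA=0x4432E (huge @L2)  (3 entries read)

Access #2 PA: 0x4432E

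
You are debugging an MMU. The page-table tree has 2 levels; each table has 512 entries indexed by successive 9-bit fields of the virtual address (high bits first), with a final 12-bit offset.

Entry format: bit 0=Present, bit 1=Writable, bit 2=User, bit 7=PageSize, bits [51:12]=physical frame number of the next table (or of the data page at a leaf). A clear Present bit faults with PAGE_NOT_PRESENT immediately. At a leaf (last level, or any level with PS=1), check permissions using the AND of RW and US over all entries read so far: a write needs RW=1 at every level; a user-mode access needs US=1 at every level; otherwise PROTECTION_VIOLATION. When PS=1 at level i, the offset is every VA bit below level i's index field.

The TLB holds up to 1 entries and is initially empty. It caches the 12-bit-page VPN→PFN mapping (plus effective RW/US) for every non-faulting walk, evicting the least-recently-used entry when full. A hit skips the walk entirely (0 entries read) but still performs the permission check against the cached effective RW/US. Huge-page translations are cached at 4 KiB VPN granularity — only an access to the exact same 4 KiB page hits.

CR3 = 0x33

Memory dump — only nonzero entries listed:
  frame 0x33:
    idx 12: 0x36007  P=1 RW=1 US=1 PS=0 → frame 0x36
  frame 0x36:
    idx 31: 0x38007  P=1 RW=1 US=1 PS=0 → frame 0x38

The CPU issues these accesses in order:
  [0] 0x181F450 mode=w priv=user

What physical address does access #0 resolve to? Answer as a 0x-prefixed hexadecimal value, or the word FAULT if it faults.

Trace:
#0 VA=0x181F450 (w,user):
  L0: frame=0x33 idx=12 entry=0x36007 [P=1 RW=1 US=1 PS=0]
  L1: frame=0x36 idx=31 entry=0x38007 [P=1 RW=1 US=1 PS=0]
  ⇒ phys 0x38450  [2 reads]

Access #0 PA: 0x38450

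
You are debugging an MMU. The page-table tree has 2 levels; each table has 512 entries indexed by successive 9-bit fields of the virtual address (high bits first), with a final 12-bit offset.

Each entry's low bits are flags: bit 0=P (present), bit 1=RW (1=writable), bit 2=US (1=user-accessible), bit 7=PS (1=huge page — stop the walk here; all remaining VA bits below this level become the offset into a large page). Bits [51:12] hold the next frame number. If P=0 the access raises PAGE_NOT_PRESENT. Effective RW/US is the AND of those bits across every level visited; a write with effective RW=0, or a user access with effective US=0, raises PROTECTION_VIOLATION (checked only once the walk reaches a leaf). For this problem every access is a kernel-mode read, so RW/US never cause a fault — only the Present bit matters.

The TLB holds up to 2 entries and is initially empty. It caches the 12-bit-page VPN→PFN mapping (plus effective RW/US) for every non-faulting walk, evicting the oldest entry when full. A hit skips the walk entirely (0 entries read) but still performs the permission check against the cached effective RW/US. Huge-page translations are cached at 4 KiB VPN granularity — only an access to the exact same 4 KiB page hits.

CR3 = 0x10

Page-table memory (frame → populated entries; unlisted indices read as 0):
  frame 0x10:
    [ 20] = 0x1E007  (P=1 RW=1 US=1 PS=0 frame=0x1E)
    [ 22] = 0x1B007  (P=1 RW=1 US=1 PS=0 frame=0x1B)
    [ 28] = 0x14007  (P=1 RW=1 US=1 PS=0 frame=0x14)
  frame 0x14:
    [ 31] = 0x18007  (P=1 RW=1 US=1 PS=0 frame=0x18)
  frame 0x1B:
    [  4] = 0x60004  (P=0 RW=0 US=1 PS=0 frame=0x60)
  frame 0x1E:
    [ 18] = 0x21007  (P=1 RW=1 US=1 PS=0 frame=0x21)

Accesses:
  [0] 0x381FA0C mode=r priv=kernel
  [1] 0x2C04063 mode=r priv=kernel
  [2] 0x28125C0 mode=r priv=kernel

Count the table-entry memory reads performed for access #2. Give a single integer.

Trace:
#0 VA=0x381FA0C (r,kernel):
  L0: frame=0x10 idx=28 entry=0x14007 [P=1 RW=1 US=1 PS=0]
  L1: frame=0x14 idx=31 entry=0x18007 [P=1 RW=1 US=1 PS=0]
  ✓ 0x18A0C  — 2 lookups
#1 VA=0x2C04063 (r,kernel):
  L0: frame=0x10 idx=22 entry=0x1B007 [P=1 RW=1 US=1 PS=0]
  L1: frame=0x1B idx=4 entry=0x60004 [P=0 RW=0 US=1 PS=0]
  ⇒ fault: PAGE_NOT_PRESENT  — 2 lookups
#2 VA=0x28125C0 (r,kernel):
  L0: frame=0x10 idx=20 entry=0x1E007 [P=1 RW=1 US=1 PS=0]
  L1: frame=0x1E idx=18 entry=0x21007 [P=1 RW=1 US=1 PS=0]
  ✓ 0x215C0  — 2 lookups

Entries read for #2: 2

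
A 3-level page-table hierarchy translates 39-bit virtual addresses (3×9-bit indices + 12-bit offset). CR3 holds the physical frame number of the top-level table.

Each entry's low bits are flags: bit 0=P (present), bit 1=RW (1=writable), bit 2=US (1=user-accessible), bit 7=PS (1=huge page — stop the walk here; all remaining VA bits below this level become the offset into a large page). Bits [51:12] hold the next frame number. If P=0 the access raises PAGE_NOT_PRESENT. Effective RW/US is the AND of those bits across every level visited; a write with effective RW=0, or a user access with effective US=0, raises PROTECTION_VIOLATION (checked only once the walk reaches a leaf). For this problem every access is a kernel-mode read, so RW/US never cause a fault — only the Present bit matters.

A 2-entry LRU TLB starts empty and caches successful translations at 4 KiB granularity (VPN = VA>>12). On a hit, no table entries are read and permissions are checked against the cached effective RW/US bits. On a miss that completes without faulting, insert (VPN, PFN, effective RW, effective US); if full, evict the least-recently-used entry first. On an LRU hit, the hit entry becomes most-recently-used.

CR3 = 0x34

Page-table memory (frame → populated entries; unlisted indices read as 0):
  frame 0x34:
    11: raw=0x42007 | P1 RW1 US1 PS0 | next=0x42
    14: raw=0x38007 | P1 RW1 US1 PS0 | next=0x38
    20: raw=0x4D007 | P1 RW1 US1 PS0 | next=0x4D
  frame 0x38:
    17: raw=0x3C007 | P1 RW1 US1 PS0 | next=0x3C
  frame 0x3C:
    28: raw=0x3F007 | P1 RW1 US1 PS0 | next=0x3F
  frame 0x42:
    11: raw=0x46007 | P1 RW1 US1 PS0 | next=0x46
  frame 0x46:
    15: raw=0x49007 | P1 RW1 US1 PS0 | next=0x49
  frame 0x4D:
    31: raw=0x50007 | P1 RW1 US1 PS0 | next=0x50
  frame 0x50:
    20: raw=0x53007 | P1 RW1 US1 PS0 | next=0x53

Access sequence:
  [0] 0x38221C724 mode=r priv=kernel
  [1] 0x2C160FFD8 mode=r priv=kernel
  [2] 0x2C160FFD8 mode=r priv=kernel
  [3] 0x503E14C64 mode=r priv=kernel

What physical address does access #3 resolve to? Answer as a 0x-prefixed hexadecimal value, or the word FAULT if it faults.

Walk each access:
#0 VA=0x38221C724 (r,kernel):
  L0 @0x34[14] → 0x38007  P=1,RW=1,US=1,PS=0
  L1 @0x38[17] → 0x3C007  P=1,RW=1,US=1,PS=0
  L2 @0x3C[28] → 0x3F007  P=1,RW=1,US=1,PS=0
  → PA=0x3F724  (3 entries read)
#1 VA=0x2C160FFD8 (r,kernel):
  L0 @0x34[11] → 0x42007  P=1,RW=1,US=1,PS=0
  L1 @0x42[11] → 0x46007  P=1,RW=1,US=1,PS=0
  L2 @0x46[15] → 0x49007  P=1,RW=1,US=1,PS=0
  → PA=0x49FD8  (3 entries read)
#2 VA=0x2C160FFD8 (r,kernel):
  TLB hit vpn=0x2C160F → PA=0x49FD8
#3 VA=0x503E14C64 (r,kernel):
  L0 @0x34[20] → 0x4D007  P=1,RW=1,US=1,PS=0
  L1 @0x4D[31] → 0x50007  P=1,RW=1,US=1,PS=0
  L2 @0x50[20] → 0x53007  P=1,RW=1,US=1,PS=0
  → PA=0x53C64  (3 entries read)

Access #3 PA: 0x53C64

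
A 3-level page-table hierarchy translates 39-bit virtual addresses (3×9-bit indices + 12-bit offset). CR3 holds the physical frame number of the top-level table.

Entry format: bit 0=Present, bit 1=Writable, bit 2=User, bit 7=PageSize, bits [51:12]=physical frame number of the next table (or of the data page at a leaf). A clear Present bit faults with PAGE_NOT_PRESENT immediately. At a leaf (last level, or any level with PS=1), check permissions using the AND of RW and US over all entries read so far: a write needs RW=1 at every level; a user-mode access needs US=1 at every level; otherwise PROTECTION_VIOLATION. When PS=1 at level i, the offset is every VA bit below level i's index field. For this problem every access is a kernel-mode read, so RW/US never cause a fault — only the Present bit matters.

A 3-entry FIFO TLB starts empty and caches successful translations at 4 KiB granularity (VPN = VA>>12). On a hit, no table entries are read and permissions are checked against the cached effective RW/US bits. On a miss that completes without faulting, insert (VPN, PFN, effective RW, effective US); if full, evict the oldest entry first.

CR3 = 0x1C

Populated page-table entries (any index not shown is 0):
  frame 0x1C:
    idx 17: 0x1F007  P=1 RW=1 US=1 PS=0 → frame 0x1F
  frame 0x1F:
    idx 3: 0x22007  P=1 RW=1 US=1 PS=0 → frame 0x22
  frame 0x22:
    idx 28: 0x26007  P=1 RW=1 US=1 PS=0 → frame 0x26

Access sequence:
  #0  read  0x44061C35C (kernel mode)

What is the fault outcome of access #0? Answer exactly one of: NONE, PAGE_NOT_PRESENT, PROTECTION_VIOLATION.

Per-access translation:
#0 VA=0x44061C35C (r,kernel):
  lvl0: tbl 0x1C, slot 17 ⇒ 0x1F007 (P1/RW1/US1/PS0)
  lvl1: tbl 0x1F, slot 3 ⇒ 0x22007 (P1/RW1/US1/PS0)
  lvl2: tbl 0x22, slot 28 ⇒ 0x26007 (P1/RW1/US1/PS0)
  ⇒ phys 0x2635C  [3 reads]

Access #0 fault: NONE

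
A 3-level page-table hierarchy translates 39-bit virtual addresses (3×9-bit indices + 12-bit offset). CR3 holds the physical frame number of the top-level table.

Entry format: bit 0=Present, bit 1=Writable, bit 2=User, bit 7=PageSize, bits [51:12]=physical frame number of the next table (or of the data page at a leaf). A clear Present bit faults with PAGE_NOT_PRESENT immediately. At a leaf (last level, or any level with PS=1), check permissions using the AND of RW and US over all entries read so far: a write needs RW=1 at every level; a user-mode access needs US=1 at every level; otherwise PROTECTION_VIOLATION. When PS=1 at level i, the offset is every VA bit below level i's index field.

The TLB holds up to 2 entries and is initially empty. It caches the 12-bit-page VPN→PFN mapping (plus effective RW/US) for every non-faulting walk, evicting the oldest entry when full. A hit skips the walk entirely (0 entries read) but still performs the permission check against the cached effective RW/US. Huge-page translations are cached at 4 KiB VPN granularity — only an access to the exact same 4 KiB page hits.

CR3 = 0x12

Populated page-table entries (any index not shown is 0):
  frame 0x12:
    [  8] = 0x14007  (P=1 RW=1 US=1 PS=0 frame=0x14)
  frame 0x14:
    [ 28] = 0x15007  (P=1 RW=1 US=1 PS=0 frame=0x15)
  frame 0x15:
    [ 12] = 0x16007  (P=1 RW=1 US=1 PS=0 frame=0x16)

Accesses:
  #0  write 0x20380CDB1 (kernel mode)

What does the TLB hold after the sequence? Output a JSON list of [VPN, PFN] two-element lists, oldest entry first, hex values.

Walk each access:
#0 VA=0x20380CDB1 (w,kernel):
  lvl0: tbl 0x12, slot 8 ⇒ 0x14007 (P1/RW1/US1/PS0)
  lvl1: tbl 0x14, slot 28 ⇒ 0x15007 (P1/RW1/US1/PS0)
  lvl2: tbl 0x15, slot 12 ⇒ 0x16007 (P1/RW1/US1/PS0)
  ⇒ phys 0x16DB1  [3 reads]

TLB: [["0x20380C", "0x16"]]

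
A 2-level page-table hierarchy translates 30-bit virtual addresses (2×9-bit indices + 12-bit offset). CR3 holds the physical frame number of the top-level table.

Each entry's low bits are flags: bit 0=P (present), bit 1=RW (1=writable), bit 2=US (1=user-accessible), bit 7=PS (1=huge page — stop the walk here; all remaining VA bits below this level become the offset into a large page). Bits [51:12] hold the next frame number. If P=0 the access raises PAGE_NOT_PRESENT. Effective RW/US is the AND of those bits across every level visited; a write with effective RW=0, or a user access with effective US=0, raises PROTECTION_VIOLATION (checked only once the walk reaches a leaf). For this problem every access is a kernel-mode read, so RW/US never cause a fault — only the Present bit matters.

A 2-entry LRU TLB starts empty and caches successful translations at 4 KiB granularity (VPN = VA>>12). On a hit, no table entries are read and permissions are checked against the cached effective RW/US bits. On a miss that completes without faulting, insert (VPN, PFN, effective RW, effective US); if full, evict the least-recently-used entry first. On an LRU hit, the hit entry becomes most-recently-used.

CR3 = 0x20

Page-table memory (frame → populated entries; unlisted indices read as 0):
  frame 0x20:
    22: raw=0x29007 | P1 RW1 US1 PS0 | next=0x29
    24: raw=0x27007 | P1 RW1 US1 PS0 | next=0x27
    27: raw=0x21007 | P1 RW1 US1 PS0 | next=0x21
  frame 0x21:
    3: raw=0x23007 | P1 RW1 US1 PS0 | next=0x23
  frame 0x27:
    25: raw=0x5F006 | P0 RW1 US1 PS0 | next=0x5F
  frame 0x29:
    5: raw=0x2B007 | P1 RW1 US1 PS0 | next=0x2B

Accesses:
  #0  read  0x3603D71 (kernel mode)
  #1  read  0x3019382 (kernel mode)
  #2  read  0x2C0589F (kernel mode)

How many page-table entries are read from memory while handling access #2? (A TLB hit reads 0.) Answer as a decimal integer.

Walk each access:
#0 VA=0x3603D71 (r,kernel):
  L0: frame=0x20 idx=27 entry=0x21007 [P=1 RW=1 US=1 PS=0]
  L1: frame=0x21 idx=3 entry=0x23007 [P=1 RW=1 US=1 PS=0]
  → PA=0x23D71  (2 entries read)
#1 VA=0x3019382 (r,kernel):
  L0: frame=0x20 idx=24 entry=0x27007 [P=1 RW=1 US=1 PS=0]
  L1: frame=0x27 idx=25 entry=0x5F006 [P=0 RW=1 US=1 PS=0]
  → PAGE_NOT_PRESENT  (2 entries read)
#2 VA=0x2C0589F (r,kernel):
  L0: frame=0x20 idx=22 entry=0x29007 [P=1 RW=1 US=1 PS=0]
  L1: frame=0x29 idx=5 entry=0x2B007 [P=1 RW=1 US=1 PS=0]
  → PA=0x2B89F  (2 entries read)

Entries read for #2: 2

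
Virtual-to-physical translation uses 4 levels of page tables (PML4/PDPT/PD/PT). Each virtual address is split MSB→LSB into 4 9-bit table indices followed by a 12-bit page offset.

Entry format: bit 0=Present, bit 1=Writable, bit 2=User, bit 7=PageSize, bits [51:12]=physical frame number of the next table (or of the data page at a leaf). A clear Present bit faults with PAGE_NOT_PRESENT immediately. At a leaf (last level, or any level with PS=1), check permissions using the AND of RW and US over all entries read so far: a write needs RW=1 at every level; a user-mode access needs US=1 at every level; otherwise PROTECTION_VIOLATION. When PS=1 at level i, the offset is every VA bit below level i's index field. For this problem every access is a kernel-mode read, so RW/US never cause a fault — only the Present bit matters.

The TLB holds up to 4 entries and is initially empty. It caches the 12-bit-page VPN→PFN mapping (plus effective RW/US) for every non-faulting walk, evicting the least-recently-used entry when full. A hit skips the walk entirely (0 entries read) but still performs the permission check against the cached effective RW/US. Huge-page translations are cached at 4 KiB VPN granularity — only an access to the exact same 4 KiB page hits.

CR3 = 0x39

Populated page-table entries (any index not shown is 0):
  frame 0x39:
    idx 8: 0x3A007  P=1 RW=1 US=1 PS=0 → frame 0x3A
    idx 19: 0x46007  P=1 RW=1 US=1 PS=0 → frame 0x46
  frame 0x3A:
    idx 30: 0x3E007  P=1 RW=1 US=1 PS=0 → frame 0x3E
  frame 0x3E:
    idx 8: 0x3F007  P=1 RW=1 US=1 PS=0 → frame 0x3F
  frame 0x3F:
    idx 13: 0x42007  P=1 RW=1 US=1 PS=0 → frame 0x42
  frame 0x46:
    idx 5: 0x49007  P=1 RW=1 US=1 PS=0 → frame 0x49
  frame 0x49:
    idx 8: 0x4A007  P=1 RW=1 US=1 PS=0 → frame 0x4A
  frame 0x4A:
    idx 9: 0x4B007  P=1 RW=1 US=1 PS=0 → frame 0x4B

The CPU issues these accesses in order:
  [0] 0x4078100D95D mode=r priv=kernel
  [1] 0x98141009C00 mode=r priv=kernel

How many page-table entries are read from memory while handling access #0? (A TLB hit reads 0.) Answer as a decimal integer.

Trace:
#0 VA=0x4078100D95D (r,kernel):
  [0] read 0x39 idx=8: raw=0x3A007 flags P=1 W=1 U=1 S=0
  [1] read 0x3A idx=30: raw=0x3E007 flags P=1 W=1 U=1 S=0
  [2] read 0x3E idx=8: raw=0x3F007 flags P=1 W=1 U=1 S=0
  [3] read 0x3F idx=13: raw=0x42007 flags P=1 W=1 U=1 S=0
  ✓ 0x4295D  — 4 lookups
#1 VA=0x98141009C00 (r,kernel):
  [0] read 0x39 idx=19: raw=0x46007 flags P=1 W=1 U=1 S=0
  [1] read 0x46 idx=5: raw=0x49007 flags P=1 W=1 U=1 S=0
  [2] read 0x49 idx=8: raw=0x4A007 flags P=1 W=1 U=1 S=0
  [3] read 0x4A idx=9: raw=0x4B007 flags P=1 W=1 U=1 S=0
  ✓ 0x4BC00  — 4 lookups

Entries read for #0: 4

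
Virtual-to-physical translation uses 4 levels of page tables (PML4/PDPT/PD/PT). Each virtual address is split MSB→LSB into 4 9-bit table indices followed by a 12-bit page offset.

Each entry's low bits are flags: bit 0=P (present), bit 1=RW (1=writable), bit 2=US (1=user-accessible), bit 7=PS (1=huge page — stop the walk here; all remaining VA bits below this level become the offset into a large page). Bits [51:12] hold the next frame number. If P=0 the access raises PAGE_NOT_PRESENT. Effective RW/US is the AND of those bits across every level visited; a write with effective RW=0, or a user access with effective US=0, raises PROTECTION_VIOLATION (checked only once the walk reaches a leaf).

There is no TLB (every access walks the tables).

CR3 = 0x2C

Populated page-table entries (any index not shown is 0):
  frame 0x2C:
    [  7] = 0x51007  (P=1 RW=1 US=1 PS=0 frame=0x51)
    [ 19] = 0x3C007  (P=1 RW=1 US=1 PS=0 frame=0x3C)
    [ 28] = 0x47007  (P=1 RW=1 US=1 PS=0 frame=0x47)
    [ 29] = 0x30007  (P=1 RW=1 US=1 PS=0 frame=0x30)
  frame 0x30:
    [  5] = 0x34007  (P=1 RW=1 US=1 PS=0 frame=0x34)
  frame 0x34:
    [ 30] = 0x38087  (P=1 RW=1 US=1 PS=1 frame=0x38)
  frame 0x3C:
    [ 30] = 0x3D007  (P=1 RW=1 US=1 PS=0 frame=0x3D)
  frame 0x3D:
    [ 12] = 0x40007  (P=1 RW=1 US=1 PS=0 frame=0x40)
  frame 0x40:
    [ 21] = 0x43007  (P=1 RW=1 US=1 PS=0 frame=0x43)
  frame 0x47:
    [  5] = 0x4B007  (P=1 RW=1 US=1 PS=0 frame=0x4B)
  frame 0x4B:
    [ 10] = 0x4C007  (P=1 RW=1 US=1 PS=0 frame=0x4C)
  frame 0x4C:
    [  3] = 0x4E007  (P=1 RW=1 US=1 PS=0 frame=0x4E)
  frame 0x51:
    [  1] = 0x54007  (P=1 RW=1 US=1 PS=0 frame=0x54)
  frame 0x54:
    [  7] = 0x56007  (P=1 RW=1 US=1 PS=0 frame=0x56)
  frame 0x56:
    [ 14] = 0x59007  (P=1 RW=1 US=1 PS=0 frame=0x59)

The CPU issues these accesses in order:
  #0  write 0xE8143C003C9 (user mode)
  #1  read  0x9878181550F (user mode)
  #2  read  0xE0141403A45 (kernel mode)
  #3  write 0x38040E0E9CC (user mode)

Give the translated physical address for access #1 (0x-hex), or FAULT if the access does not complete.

Per-access translation:
#0 VA=0xE8143C003C9 (w,user):
  L0 @0x2C[29] → 0x30007  P=1,RW=1,US=1,PS=0
  L1 @0x30[5] → 0x34007  P=1,RW=1,US=1,PS=0
  L2 @0x34[30] → 0x38087  P=1,RW=1,US=1,PS=1
  → PA=0x383C9 (huge @L2)  (3 entries read)
#1 VA=0x9878181550F (r,user):
  L0 @0x2C[19] → 0x3C007  P=1,RW=1,US=1,PS=0
  L1 @0x3C[30] → 0x3D007  P=1,RW=1,US=1,PS=0
  L2 @0x3D[12] → 0x40007  P=1,RW=1,US=1,PS=0
  L3 @0x40[21] → 0x43007  P=1,RW=1,US=1,PS=0
  → PA=0x4350F  (4 entries read)
#2 VA=0xE0141403A45 (r,kernel):
  L0 @0x2C[28] → 0x47007  P=1,RW=1,US=1,PS=0
  L1 @0x47[5] → 0x4B007  P=1,RW=1,US=1,PS=0
  L2 @0x4B[10] → 0x4C007  P=1,RW=1,US=1,PS=0
  L3 @0x4C[3] → 0x4E007  P=1,RW=1,US=1,PS=0
  → PA=0x4EA45  (4 entries read)
#3 VA=0x38040E0E9CC (w,user):
  L0 @0x2C[7] → 0x51007  P=1,RW=1,US=1,PS=0
  L1 @0x51[1] → 0x54007  P=1,RW=1,US=1,PS=0
  L2 @0x54[7] → 0x56007  P=1,RW=1,US=1,PS=0
  L3 @0x56[14] → 0x59007  P=1,RW=1,US=1,PS=0
  → PA=0x599CC  (4 entries read)

Access #1 PA: 0x4350F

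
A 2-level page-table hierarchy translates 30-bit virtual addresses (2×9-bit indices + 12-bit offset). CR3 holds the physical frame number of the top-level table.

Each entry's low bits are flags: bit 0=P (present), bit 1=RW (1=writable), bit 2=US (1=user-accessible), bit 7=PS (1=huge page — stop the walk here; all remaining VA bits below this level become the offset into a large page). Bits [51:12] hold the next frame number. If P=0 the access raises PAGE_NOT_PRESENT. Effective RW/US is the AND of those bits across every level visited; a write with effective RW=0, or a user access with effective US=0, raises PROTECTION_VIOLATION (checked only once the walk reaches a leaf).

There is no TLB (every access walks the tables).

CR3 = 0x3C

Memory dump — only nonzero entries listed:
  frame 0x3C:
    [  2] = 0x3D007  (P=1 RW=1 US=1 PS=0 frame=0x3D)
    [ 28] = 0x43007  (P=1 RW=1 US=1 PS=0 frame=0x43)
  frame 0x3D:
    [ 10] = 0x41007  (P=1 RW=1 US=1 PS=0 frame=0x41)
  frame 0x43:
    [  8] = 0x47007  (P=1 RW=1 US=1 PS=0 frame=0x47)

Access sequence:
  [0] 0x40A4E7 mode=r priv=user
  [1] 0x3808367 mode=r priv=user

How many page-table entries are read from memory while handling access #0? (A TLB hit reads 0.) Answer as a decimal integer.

Per-access translation:
#0 VA=0x40A4E7 (r,user):
  [0] read 0x3C idx=2: raw=0x3D007 flags P=1 W=1 U=1 S=0
  [1] read 0x3D idx=10: raw=0x41007 flags P=1 W=1 U=1 S=0
  ✓ 0x414E7  — 2 lookups
#1 VA=0x3808367 (r,user):
  [0] read 0x3C idx=28: raw=0x43007 flags P=1 W=1 U=1 S=0
  [1] read 0x43 idx=8: raw=0x47007 flags P=1 W=1 U=1 S=0
  ✓ 0x47367  — 2 lookups

Entries read for #0: 2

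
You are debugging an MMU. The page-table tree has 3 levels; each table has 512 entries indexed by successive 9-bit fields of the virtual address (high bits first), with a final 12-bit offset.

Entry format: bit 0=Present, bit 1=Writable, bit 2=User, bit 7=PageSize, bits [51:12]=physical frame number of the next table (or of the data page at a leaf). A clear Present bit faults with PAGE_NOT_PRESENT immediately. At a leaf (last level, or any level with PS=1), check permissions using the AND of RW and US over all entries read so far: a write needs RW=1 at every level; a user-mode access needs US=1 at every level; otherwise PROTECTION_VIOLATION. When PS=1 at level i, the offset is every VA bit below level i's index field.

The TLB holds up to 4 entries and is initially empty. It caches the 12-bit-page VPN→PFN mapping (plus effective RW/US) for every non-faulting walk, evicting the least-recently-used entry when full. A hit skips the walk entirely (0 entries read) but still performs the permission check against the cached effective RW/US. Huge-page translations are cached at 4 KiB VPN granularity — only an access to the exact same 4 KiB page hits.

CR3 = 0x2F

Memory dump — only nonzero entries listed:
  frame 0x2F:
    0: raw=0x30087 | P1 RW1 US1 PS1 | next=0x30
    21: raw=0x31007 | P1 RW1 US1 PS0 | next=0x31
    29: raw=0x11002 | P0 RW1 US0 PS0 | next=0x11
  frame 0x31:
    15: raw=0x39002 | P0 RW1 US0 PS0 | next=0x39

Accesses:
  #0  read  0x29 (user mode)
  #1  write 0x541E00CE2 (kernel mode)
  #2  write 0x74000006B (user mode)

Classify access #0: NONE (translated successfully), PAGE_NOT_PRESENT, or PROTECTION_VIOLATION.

Per-access translation:
#0 VA=0x29 (r,user):
  [0] read 0x2F idx=0: raw=0x30087 flags P=1 W=1 U=1 S=1
  ⇒ phys 0x30029 (huge @L0)  [1 reads]
#1 VA=0x541E00CE2 (w,kernel):
  [0] read 0x2F idx=21: raw=0x31007 flags P=1 W=1 U=1 S=0
  [1] read 0x31 idx=15: raw=0x39002 flags P=0 W=1 U=0 S=0
  ⇒ fault: PAGE_NOT_PRESENT  — 2 lookups
#2 VA=0x74000006B (w,user):
  [0] read 0x2F idx=29: raw=0x11002 flags P=0 W=1 U=0 S=0
  ⇒ fault: PAGE_NOT_PRESENT  — 1 lookups

Access #0 fault: NONE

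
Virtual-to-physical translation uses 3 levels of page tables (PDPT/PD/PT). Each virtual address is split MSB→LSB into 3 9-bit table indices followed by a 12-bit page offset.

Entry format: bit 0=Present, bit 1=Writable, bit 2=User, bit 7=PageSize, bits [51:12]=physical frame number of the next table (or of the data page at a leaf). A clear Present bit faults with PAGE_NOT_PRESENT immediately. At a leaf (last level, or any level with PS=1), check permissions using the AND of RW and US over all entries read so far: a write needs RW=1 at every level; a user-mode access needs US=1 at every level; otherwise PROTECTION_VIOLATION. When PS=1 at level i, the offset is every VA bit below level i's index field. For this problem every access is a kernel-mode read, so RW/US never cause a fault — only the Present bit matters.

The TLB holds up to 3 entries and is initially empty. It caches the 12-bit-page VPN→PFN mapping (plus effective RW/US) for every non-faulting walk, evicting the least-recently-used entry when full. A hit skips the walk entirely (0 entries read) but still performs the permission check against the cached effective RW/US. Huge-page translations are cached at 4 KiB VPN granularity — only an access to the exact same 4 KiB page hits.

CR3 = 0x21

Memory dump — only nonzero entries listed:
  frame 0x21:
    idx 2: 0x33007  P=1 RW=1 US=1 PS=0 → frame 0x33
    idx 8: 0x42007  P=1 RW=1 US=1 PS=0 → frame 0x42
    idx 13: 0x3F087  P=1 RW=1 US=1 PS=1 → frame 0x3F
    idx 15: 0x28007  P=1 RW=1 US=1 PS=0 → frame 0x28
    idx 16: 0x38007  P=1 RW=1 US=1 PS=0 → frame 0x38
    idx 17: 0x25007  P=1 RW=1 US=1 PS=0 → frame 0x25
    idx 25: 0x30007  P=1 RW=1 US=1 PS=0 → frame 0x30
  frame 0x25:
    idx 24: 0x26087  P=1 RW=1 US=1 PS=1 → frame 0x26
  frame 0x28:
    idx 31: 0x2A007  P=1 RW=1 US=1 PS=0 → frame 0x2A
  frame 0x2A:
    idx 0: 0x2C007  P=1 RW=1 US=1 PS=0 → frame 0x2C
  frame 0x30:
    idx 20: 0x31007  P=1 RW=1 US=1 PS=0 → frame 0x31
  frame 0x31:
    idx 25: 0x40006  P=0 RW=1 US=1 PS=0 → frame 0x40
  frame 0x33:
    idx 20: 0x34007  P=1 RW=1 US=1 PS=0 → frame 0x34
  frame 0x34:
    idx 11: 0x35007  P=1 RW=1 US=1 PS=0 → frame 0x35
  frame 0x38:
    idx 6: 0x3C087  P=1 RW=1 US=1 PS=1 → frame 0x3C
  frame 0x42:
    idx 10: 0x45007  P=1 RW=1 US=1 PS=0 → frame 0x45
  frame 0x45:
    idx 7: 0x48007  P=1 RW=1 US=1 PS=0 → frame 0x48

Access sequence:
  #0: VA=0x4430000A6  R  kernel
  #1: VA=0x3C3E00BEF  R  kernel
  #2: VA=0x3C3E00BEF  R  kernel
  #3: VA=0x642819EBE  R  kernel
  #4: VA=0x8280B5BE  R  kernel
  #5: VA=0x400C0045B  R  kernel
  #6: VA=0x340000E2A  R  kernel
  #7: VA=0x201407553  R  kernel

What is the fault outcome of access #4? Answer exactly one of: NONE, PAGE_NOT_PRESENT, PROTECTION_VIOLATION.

Per-access translation:
#0 VA=0x4430000A6 (r,kernel):
  L0 @0x21[17] → 0x25007  P=1,RW=1,US=1,PS=0
  L1 @0x25[24] → 0x26087  P=1,RW=1,US=1,PS=1
  ⇒ phys 0x260A6 (huge @L1)  [2 reads]
#1 VA=0x3C3E00BEF (r,kernel):
  L0 @0x21[15] → 0x28007  P=1,RW=1,US=1,PS=0
  L1 @0x28[31] → 0x2A007  P=1,RW=1,US=1,PS=0
  L2 @0x2A[0] → 0x2C007  P=1,RW=1,US=1,PS=0
  ⇒ phys 0x2CBEF  [3 reads]
#2 VA=0x3C3E00BEF (r,kernel):
  TLB hit vpn=0x3C3E00 → PA=0x2CBEF
#3 VA=0x642819EBE (r,kernel):
  L0 @0x21[25] → 0x30007  P=1,RW=1,US=1,PS=0
  L1 @0x30[20] → 0x31007  P=1,RW=1,US=1,PS=0
  L2 @0x31[25] → 0x40006  P=0,RW=1,US=1,PS=0
  ⇒ fault: PAGE_NOT_PRESENT  — 3 lookups
#4 VA=0x8280B5BE (r,kernel):
  L0 @0x21[2] → 0x33007  P=1,RW=1,US=1,PS=0
  L1 @0x33[20] → 0x34007  P=1,RW=1,US=1,PS=0
  L2 @0x34[11] → 0x35007  P=1,RW=1,US=1,PS=0
  ⇒ phys 0x355BE  [3 reads]
#5 VA=0x400C0045B (r,kernel):
  L0 @0x21[16] → 0x38007  P=1,RW=1,US=1,PS=0
  L1 @0x38[6] → 0x3C087  P=1,RW=1,US=1,PS=1
  ⇒ phys 0x3C45B (huge @L1)  [2 reads]
#6 VA=0x340000E2A (r,kernel):
  L0 @0x21[13] → 0x3F087  P=1,RW=1,US=1,PS=1
  ⇒ phys 0x3FE2A (huge @L0)  [1 reads]
#7 VA=0x201407553 (r,kernel):
  L0 @0x21[8] → 0x42007  P=1,RW=1,US=1,PS=0
  L1 @0x42[10] → 0x45007  P=1,RW=1,US=1,PS=0
  L2 @0x45[7] → 0x48007  P=1,RW=1,US=1,PS=0
  ⇒ phys 0x48553  [3 reads]

Access #4 fault: NONE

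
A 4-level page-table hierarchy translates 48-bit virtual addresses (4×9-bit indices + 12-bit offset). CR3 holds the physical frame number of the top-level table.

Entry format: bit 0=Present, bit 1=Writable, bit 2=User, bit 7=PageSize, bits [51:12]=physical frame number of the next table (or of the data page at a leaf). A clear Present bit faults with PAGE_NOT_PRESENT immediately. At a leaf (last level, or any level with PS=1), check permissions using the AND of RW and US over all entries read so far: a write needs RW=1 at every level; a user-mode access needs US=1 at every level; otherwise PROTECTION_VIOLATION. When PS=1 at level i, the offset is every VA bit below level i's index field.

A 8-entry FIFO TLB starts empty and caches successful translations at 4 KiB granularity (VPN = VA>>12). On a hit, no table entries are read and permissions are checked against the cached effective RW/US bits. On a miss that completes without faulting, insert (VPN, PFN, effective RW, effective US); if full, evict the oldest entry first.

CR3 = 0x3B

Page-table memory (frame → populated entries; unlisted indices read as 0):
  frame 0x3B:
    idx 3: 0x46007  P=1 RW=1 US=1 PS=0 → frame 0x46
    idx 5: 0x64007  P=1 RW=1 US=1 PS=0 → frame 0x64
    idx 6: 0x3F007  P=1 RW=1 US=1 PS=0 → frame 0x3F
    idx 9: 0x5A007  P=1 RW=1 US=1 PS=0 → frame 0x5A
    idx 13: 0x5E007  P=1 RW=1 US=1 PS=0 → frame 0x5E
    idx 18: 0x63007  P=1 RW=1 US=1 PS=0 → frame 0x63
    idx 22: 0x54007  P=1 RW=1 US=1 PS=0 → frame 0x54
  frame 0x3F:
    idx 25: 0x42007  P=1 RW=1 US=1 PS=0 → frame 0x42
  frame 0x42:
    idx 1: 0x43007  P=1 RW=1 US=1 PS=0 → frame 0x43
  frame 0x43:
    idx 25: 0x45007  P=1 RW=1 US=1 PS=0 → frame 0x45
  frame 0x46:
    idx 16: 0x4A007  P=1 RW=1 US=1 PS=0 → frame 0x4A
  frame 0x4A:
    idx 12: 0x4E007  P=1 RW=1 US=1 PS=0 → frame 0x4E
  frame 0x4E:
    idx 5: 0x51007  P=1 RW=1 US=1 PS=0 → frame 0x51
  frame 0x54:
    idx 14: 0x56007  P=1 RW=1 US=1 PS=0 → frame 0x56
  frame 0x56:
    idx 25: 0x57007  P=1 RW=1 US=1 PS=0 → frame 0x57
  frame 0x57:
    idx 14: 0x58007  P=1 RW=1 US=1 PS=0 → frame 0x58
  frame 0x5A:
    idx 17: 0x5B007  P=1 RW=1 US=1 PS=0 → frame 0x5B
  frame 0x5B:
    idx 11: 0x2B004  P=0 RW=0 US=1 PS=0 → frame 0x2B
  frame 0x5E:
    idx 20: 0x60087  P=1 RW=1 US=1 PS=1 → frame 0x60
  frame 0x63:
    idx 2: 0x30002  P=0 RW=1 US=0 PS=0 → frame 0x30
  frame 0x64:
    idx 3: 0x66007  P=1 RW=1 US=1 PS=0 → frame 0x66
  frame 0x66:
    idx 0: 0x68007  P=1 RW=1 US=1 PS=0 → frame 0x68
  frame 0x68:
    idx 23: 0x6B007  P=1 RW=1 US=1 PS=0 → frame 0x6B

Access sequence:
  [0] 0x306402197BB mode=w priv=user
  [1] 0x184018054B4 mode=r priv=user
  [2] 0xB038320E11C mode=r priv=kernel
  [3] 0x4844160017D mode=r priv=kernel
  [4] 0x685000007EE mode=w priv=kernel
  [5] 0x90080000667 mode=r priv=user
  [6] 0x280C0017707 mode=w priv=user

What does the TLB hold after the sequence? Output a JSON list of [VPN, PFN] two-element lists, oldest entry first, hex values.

Walk each access:
#0 VA=0x306402197BB (w,user):
  [0] read 0x3B idx=6: raw=0x3F007 flags P=1 W=1 U=1 S=0
  [1] read 0x3F idx=25: raw=0x42007 flags P=1 W=1 U=1 S=0
  [2] read 0x42 idx=1: raw=0x43007 flags P=1 W=1 U=1 S=0
  [3] read 0x43 idx=25: raw=0x45007 flags P=1 W=1 U=1 S=0
  ⇒ phys 0x457BB  [4 reads]
#1 VA=0x184018054B4 (r,user):
  [0] read 0x3B idx=3: raw=0x46007 flags P=1 W=1 U=1 S=0
  [1] read 0x46 idx=16: raw=0x4A007 flags P=1 W=1 U=1 S=0
  [2] read 0x4A idx=12: raw=0x4E007 flags P=1 W=1 U=1 S=0
  [3] read 0x4E idx=5: raw=0x51007 flags P=1 W=1 U=1 S=0
  ⇒ phys 0x514B4  [4 reads]
#2 VA=0xB038320E11C (r,kernel):
  [0] read 0x3B idx=22: raw=0x54007 flags P=1 W=1 U=1 S=0
  [1] read 0x54 idx=14: raw=0x56007 flags P=1 W=1 U=1 S=0
  [2] read 0x56 idx=25: raw=0x57007 flags P=1 W=1 U=1 S=0
  [3] read 0x57 idx=14: raw=0x58007 flags P=1 W=1 U=1 S=0
  ⇒ phys 0x5811C  [4 reads]
#3 VA=0x4844160017D (r,kernel):
  [0] read 0x3B idx=9: raw=0x5A007 flags P=1 W=1 U=1 S=0
  [1] read 0x5A idx=17: raw=0x5B007 flags P=1 W=1 U=1 S=0
  [2] read 0x5B idx=11: raw=0x2B004 flags P=0 W=0 U=1 S=0
  → PAGE_NOT_PRESENT  (3 entries read)
#4 VA=0x685000007EE (w,kernel):
  [0] read 0x3B idx=13: raw=0x5E007 flags P=1 W=1 U=1 S=0
  [1] read 0x5E idx=20: raw=0x60087 flags P=1 W=1 U=1 S=1
  ⇒ phys 0x607EE (huge @L1)  [2 reads]
#5 VA=0x90080000667 (r,user):
  [0] read 0x3B idx=18: raw=0x63007 flags P=1 W=1 U=1 S=0
  [1] read 0x63 idx=2: raw=0x30002 flags P=0 W=1 U=0 S=0
  → PAGE_NOT_PRESENT  (2 entries read)
#6 VA=0x280C0017707 (w,user):
  [0] read 0x3B idx=5: raw=0x64007 flags P=1 W=1 U=1 S=0
  [1] read 0x64 idx=3: raw=0x66007 flags P=1 W=1 U=1 S=0
  [2] read 0x66 idx=0: raw=0x68007 flags P=1 W=1 U=1 S=0
  [3] read 0x68 idx=23: raw=0x6B007 flags P=1 W=1 U=1 S=0
  ⇒ phys 0x6B707  [4 reads]

TLB: [["0x30640219", "0x45"], ["0x18401805", "0x51"], ["0xB038320E", "0x58"], ["0x68500000", "0x60"], ["0x280C0017", "0x6B"]]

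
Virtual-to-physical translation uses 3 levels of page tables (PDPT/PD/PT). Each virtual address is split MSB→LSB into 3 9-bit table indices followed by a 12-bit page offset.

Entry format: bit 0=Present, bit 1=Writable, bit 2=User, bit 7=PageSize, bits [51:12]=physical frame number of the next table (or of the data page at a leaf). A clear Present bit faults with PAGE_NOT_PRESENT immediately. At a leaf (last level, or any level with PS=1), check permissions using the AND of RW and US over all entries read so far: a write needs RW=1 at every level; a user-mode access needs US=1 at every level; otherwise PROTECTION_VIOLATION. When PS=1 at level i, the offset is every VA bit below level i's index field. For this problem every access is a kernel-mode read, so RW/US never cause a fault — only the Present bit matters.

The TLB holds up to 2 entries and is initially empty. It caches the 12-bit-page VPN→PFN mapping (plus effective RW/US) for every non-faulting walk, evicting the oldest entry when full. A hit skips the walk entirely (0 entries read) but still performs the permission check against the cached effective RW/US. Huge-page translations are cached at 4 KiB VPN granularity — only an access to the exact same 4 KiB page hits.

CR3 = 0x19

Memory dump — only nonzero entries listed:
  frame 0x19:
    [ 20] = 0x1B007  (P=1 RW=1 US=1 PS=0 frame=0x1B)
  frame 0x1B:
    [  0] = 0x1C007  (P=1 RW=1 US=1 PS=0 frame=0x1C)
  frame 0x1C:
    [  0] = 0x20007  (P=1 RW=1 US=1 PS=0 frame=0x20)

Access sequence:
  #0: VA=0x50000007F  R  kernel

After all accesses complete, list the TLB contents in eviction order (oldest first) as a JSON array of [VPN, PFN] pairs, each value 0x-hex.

Walk each access:
#0 VA=0x50000007F (r,kernel):
  [0] read 0x19 idx=20: raw=0x1B007 flags P=1 W=1 U=1 S=0
  [1] read 0x1B idx=0: raw=0x1C007 flags P=1 W=1 U=1 S=0
  [2] read 0x1C idx=0: raw=0x20007 flags P=1 W=1 U=1 S=0
  → PA=0x2007F  (3 entries read)

TLB: [["0x500000", "0x20"]]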